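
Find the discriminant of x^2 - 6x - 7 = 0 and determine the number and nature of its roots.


For ax^2 + bx + c = 0, discriminant D = b^2 - 4ac
Here a = 1, b = -6, c = -7
D = (-6)^2 - 4(1)(-7) = 36 + 28 = 64

D = 64 > 0 and is a perfect square (sqrt = 8)
The equation has 2 distinct real rational roots.

Discriminant = 64, 2 distinct real rational roots


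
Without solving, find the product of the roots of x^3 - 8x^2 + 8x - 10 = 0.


By Vieta's formulas for x^3 + bx^2 + cx + d = 0:
  r1 + r2 + r3 = -b/a = 8
  r1*r2 + r1*r3 + r2*r3 = c/a = 8
  r1*r2*r3 = -d/a = 10


Product = 10


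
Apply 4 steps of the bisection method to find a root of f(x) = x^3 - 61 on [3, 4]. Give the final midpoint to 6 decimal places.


f(x) = x^3 - 61
f(3) = -34 < 0
f(4) = 3 > 0

Step 1: midpoint = (3.000000 + 4.000000)/2 = 3.500000
  f(3.500000) = -18.125000
  f(mid) < 0, so root is in [3.500000, 4.000000]

Step 2: midpoint = (3.500000 + 4.000000)/2 = 3.750000
  f(3.750000) = -8.265625
  f(mid) < 0, so root is in [3.750000, 4.000000]

Step 3: midpoint = (3.750000 + 4.000000)/2 = 3.875000
  f(3.875000) = -2.814453
  f(mid) < 0, so root is in [3.875000, 4.000000]

Step 4: midpoint = (3.875000 + 4.000000)/2 = 3.937500
  f(3.937500) = 0.046631
  f(mid) > 0, so root is in [3.875000, 3.937500]

midpoint = 3.937500


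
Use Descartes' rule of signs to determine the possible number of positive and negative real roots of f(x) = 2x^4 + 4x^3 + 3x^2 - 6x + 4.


Descartes' rule of signs:

For positive roots, count sign changes in f(x) = 2x^4 + 4x^3 + 3x^2 - 6x + 4:
Signs of coefficients: +, +, +, -, +
Number of sign changes: 2
Possible positive real roots: 2, 0

For negative roots, examine f(-x) = 2x^4 - 4x^3 + 3x^2 + 6x + 4:
Signs of coefficients: +, -, +, +, +
Number of sign changes: 2
Possible negative real roots: 2, 0

Positive roots: 2 or 0; Negative roots: 2 or 0


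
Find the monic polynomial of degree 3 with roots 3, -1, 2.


A monic polynomial with roots 3, -1, 2 is:
p(x) = (x - 3)(x + 1)(x - 2)
After multiplying by (x - 3): x - 3
After multiplying by (x + 1): x^2 - 2x - 3
After multiplying by (x - 2): x^3 - 4x^2 + x + 6

x^3 - 4x^2 + x + 6


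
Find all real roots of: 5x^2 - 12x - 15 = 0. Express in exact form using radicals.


Using the quadratic formula: x = (-b ± sqrt(b^2 - 4ac)) / (2a)
Here a = 5, b = -12, c = -15
Discriminant = b^2 - 4ac = (-12)^2 - 4(5)(-15) = 144 + 300 = 444
Since discriminant = 444 > 0, there are two real roots.
x = (12 ± 2*sqrt(111)) / 10
Simplifying: x = (6 ± sqrt(111)) / 5
Numerically: x ≈ 3.3071 or x ≈ -0.9071

x = (6 + sqrt(111)) / 5 or x = (6 - sqrt(111)) / 5


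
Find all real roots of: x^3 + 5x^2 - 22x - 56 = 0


Let p(x) = x^3 + 5x^2 - 22x - 56. By the rational root theorem (leading coefficient 1), any rational root is an integer divisor of 56: try ±1, ±2, ... in turn.
Test x = 1: value = -72 ≠ 0.
Test x = -1: value = -30 ≠ 0.
Test x = 2: value = -72 ≠ 0.
Test x = -2: value = 0 ✓, so (x + 2) is a factor.
Synthetic division by (x + 2): bring down 1; 1(-2) + 5 = 3; 3(-2) - 22 = -28; (-28)(-2) - 56 = 0 → quotient x^2 + 3x - 28, remainder 0.
Solve the quadratic x^2 + 3x - 28 = 0: discriminant = 3^2 - 4(1)(-28) = 9 + 112 = 121.
sqrt(121) = 11, so x = (-3 ± 11)/2: x = 4 or x = -7.

x = -7, x = -2, x = 4


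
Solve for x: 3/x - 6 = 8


Subtract -6 from both sides: 3/x = 14
Multiply both sides by x: 3 = 14 * x
Divide by 14: x = 3/14

x = 3/14


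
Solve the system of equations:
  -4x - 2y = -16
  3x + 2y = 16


Using Cramer's rule:
Determinant D = (-4)(2) - (3)(-2) = -8 + 6 = -2
Dx = (-16)(2) - (16)(-2) = -32 + 32 = 0
Dy = (-4)(16) - (3)(-16) = -64 + 48 = -16
x = Dx/D = 0/-2 = 0
y = Dy/D = -16/-2 = 8

x = 0, y = 8


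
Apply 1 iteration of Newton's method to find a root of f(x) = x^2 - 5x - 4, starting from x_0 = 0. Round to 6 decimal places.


Newton's method: x_(n+1) = x_n - f(x_n)/f'(x_n)
f(x) = x^2 - 5x - 4
f'(x) = 2x - 5

Iteration 1:
  f(0.000000) = -4.000000
  f'(0.000000) = -5.000000
  x_1 = 0.000000 - (-4.000000)/(-5.000000) = -0.800000

x_1 = -0.800000


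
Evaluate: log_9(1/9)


We need the exponent such that 9^? = 1/9
9^(-1) = 1/9^1 = 1/9
Therefore log_9(1/9) = -1

-1


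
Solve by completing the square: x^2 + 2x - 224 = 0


Start: x^2 + 2x - 224 = 0
Move constant: x^2 + 2x = 224
Half of 2 is 1, squared is 1
Add 1 to both sides: x^2 + 2x + 1 = 225
(x + 1)^2 = 225
x + 1 = ±15
x = -1 + 15 = 14 or x = -1 - 15 = -16

x = -16, x = 14


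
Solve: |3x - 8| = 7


An absolute value equation |expr| = 7 gives two cases:
Case 1: 3x - 8 = 7
  3x = 15, so x = 5
Case 2: 3x - 8 = -7
  3x = 1, so x = 1/3

x = 1/3, x = 5


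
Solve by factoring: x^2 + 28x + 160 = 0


We need two numbers that multiply to 160 and add to 28.
Those numbers are 20 and 8 (since 20 * 8 = 160 and 20 + 8 = 28).
So x^2 + 28x + 160 = (x + 20)(x + 8) = 0
Setting each factor to zero: x = -20 or x = -8

x = -20, x = -8


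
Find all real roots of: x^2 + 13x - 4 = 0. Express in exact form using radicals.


Using the quadratic formula: x = (-b ± sqrt(b^2 - 4ac)) / (2a)
Here a = 1, b = 13, c = -4
Discriminant = b^2 - 4ac = 13^2 - 4(1)(-4) = 169 + 16 = 185
Since discriminant = 185 > 0, there are two real roots.
x = (-13 ± sqrt(185)) / 2
Numerically: x ≈ 0.3007 or x ≈ -13.3007

x = (-13 + sqrt(185)) / 2 or x = (-13 - sqrt(185)) / 2


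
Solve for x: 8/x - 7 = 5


Subtract -7 from both sides: 8/x = 12
Multiply both sides by x: 8 = 12 * x
Divide by 12: x = 2/3

x = 2/3


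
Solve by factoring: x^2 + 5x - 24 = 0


We need two numbers that multiply to -24 and add to 5.
Those numbers are -3 and 8 (since (-3) * 8 = -24 and (-3) + 8 = 5).
So x^2 + 5x - 24 = (x - 3)(x + 8) = 0
Setting each factor to zero: x = 3 or x = -8

x = -8, x = 3


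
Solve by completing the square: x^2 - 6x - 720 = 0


Start: x^2 - 6x - 720 = 0
Move constant: x^2 - 6x = 720
Half of -6 is -3, squared is 9
Add 9 to both sides: x^2 - 6x + 9 = 729
(x - 3)^2 = 729
x - 3 = ±27
x = 3 + 27 = 30 or x = 3 - 27 = -24

x = -24, x = 30


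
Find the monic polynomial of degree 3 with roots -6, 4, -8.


A monic polynomial with roots -6, 4, -8 is:
p(x) = (x + 6)(x - 4)(x + 8)
After multiplying by (x + 6): x + 6
After multiplying by (x - 4): x^2 + 2x - 24
After multiplying by (x + 8): x^3 + 10x^2 - 8x - 192

x^3 + 10x^2 - 8x - 192


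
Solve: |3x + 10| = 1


An absolute value equation |expr| = 1 gives two cases:
Case 1: 3x + 10 = 1
  3x = -9, so x = -3
Case 2: 3x + 10 = -1
  3x = -11, so x = -11/3

x = -11/3, x = -3


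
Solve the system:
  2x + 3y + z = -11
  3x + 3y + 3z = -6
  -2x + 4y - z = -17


Using Cramer's rule. Expand each determinant along the first row.
D  = 2*[3*(-1) - 3*4] - 3*[3*(-1) - 3*(-2)] + 1*[3*4 - 3*(-2)]
  = 2*(-15) - 3*(3) + 1*(18) = -21
Dx = (-11)*[3*(-1) - 3*4] - 3*[(-6)*(-1) - 3*(-17)] + 1*[(-6)*4 - 3*(-17)]
  = (-11)*(-15) - 3*(57) + 1*(27) = 21
Dy = 2*[(-6)*(-1) - 3*(-17)] - (-11)*[3*(-1) - 3*(-2)] + 1*[3*(-17) - (-6)*(-2)]
  = 2*(57) - (-11)*(3) + 1*(-63) = 84
Dz = 2*[3*(-17) - (-6)*4] - 3*[3*(-17) - (-6)*(-2)] + (-11)*[3*4 - 3*(-2)]
  = 2*(-27) - 3*(-63) + (-11)*(18) = -63
x = Dx/D = 21/-21 = -1, y = Dy/D = 84/-21 = -4, z = Dz/D = -63/-21 = 3
Check eq1: (2)(-1) + (3)(-4) + (1)(3) = -11 = -11 ✓
Check eq2: (3)(-1) + (3)(-4) + (3)(3) = -6 = -6 ✓
Check eq3: (-2)(-1) + (4)(-4) + (-1)(3) = -17 = -17 ✓

x = -1, y = -4, z = 3


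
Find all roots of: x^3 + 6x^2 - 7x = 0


The constant term is 0, so x = 0 is a root. Factor out x:
  x^2 + 6x - 7 = 0
Solve the quadratic x^2 + 6x - 7 = 0: discriminant = 6^2 - 4(1)(-7) = 36 + 28 = 64.
sqrt(64) = 8, so x = (-6 ± 8)/2: x = 1 or x = -7.
Collecting all roots found:

x = -7, x = 0, x = 1


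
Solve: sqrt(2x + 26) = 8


Square both sides: 2x + 26 = 8^2 = 64
2x = 64 - 26 = 38
x = 19
Check: sqrt(2*19 + 26) = sqrt(64) = 8 ✓

x = 19


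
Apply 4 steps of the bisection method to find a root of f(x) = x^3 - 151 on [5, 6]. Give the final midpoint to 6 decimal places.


f(x) = x^3 - 151
f(5) = -26 < 0
f(6) = 65 > 0

Step 1: midpoint = (5.000000 + 6.000000)/2 = 5.500000
  f(5.500000) = 15.375000
  f(mid) > 0, so root is in [5.000000, 5.500000]

Step 2: midpoint = (5.000000 + 5.500000)/2 = 5.250000
  f(5.250000) = -6.296875
  f(mid) < 0, so root is in [5.250000, 5.500000]

Step 3: midpoint = (5.250000 + 5.500000)/2 = 5.375000
  f(5.375000) = 4.287109
  f(mid) > 0, so root is in [5.250000, 5.375000]

Step 4: midpoint = (5.250000 + 5.375000)/2 = 5.312500
  f(5.312500) = -1.067139
  f(mid) < 0, so root is in [5.312500, 5.375000]

midpoint = 5.312500


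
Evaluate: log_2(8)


We need the exponent such that 2^? = 8
2^3 = 8
Therefore log_2(8) = 3

3


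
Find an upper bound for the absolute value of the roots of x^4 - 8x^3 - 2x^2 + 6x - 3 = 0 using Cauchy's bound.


Cauchy's bound: all roots r satisfy |r| <= 1 + max(|a_i/a_n|) for i = 0,...,n-1
where a_n is the leading coefficient.

Coefficients: [1, -8, -2, 6, -3]
Leading coefficient a_n = 1
Ratios |a_i/a_n|: 8, 2, 6, 3
Maximum ratio: 8
Cauchy's bound: |r| <= 1 + 8 = 9

Upper bound = 9


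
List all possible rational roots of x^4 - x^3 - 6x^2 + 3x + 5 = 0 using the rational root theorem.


Rational root theorem: possible roots are ±p/q where:
  p divides the constant term (5): p ∈ {1, 5}
  q divides the leading coefficient (1): q ∈ {1}

All possible rational roots: -5, -1, 1, 5

-5, -1, 1, 5


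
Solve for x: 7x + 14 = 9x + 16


Starting with: 7x + 14 = 9x + 16
Move all x terms to left: (7 - 9)x = 16 - 14
Simplify: -2x = 2
Divide both sides by -2: x = -1

x = -1


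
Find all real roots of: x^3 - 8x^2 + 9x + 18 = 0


Let p(x) = x^3 - 8x^2 + 9x + 18. By the rational root theorem (leading coefficient 1), any rational root is an integer divisor of 18: try ±1, ±2, ... in turn.
Test x = 1: value = 20 ≠ 0.
Test x = -1: value = 0 ✓, so (x + 1) is a factor.
Synthetic division by (x + 1): bring down 1; 1(-1) - 8 = -9; (-9)(-1) + 9 = 18; 18(-1) + 18 = 0 → quotient x^2 - 9x + 18, remainder 0.
Solve the quadratic x^2 - 9x + 18 = 0: discriminant = (-9)^2 - 4(1)(18) = 81 - 72 = 9.
sqrt(9) = 3, so x = (9 ± 3)/2: x = 6 or x = 3.

x = -1, x = 3, x = 6


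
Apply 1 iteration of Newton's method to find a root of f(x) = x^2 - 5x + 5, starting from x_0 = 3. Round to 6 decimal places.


Newton's method: x_(n+1) = x_n - f(x_n)/f'(x_n)
f(x) = x^2 - 5x + 5
f'(x) = 2x - 5

Iteration 1:
  f(3.000000) = -1.000000
  f'(3.000000) = 1.000000
  x_1 = 3.000000 - (-1.000000)/(1.000000) = 4.000000

x_1 = 4.000000


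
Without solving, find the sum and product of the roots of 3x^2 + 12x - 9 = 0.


By Vieta's formulas for ax^2 + bx + c = 0:
  Sum of roots = -b/a
  Product of roots = c/a

Here a = 3, b = 12, c = -9
Sum = -(12)/3 = -4
Product = -9/3 = -3

Sum = -4, Product = -3


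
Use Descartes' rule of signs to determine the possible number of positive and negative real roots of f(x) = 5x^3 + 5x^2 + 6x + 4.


Descartes' rule of signs:

For positive roots, count sign changes in f(x) = 5x^3 + 5x^2 + 6x + 4:
Signs of coefficients: +, +, +, +
Number of sign changes: 0
Possible positive real roots: 0

For negative roots, examine f(-x) = -5x^3 + 5x^2 - 6x + 4:
Signs of coefficients: -, +, -, +
Number of sign changes: 3
Possible negative real roots: 3, 1

Positive roots: 0; Negative roots: 3 or 1


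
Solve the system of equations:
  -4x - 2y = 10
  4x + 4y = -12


Using Cramer's rule:
Determinant D = (-4)(4) - (4)(-2) = -16 + 8 = -8
Dx = (10)(4) - (-12)(-2) = 40 - 24 = 16
Dy = (-4)(-12) - (4)(10) = 48 - 40 = 8
x = Dx/D = 16/-8 = -2
y = Dy/D = 8/-8 = -1

x = -2, y = -1


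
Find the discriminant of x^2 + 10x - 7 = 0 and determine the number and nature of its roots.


For ax^2 + bx + c = 0, discriminant D = b^2 - 4ac
Here a = 1, b = 10, c = -7
D = (10)^2 - 4(1)(-7) = 100 + 28 = 128

D = 128 > 0 but not a perfect square
The equation has 2 distinct real irrational roots.

Discriminant = 128, 2 distinct real irrational roots


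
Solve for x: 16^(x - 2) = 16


Express both sides with the same base.
16 = 16^1
Since the bases match, equate exponents: x - 2 = 1
So x = 1 - (-2) = 3

x = 3


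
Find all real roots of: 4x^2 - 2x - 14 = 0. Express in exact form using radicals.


Using the quadratic formula: x = (-b ± sqrt(b^2 - 4ac)) / (2a)
Here a = 4, b = -2, c = -14
Discriminant = b^2 - 4ac = (-2)^2 - 4(4)(-14) = 4 + 224 = 228
Since discriminant = 228 > 0, there are two real roots.
x = (2 ± 2*sqrt(57)) / 8
Simplifying: x = (1 ± sqrt(57)) / 4
Numerically: x ≈ 2.1375 or x ≈ -1.6375

x = (1 + sqrt(57)) / 4 or x = (1 - sqrt(57)) / 4


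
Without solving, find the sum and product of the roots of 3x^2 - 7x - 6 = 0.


By Vieta's formulas for ax^2 + bx + c = 0:
  Sum of roots = -b/a
  Product of roots = c/a

Here a = 3, b = -7, c = -6
Sum = -(-7)/3 = 7/3
Product = -6/3 = -2

Sum = 7/3, Product = -2


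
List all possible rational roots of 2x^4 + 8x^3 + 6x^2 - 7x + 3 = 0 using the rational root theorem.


Rational root theorem: possible roots are ±p/q where:
  p divides the constant term (3): p ∈ {1, 3}
  q divides the leading coefficient (2): q ∈ {1, 2}

All possible rational roots: -3, -3/2, -1, -1/2, 1/2, 1, 3/2, 3

-3, -3/2, -1, -1/2, 1/2, 1, 3/2, 3


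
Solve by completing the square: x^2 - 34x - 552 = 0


Start: x^2 - 34x - 552 = 0
Move constant: x^2 - 34x = 552
Half of -34 is -17, squared is 289
Add 289 to both sides: x^2 - 34x + 289 = 841
(x - 17)^2 = 841
x - 17 = ±29
x = 17 + 29 = 46 or x = 17 - 29 = -12

x = -12, x = 46


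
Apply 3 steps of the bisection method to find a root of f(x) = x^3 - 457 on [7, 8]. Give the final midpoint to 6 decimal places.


f(x) = x^3 - 457
f(7) = -114 < 0
f(8) = 55 > 0

Step 1: midpoint = (7.000000 + 8.000000)/2 = 7.500000
  f(7.500000) = -35.125000
  f(mid) < 0, so root is in [7.500000, 8.000000]

Step 2: midpoint = (7.500000 + 8.000000)/2 = 7.750000
  f(7.750000) = 8.484375
  f(mid) > 0, so root is in [7.500000, 7.750000]

Step 3: midpoint = (7.500000 + 7.750000)/2 = 7.625000
  f(7.625000) = -13.677734
  f(mid) < 0, so root is in [7.625000, 7.750000]

midpoint = 7.625000


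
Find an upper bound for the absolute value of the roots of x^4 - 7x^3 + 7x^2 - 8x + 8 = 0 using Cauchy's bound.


Cauchy's bound: all roots r satisfy |r| <= 1 + max(|a_i/a_n|) for i = 0,...,n-1
where a_n is the leading coefficient.

Coefficients: [1, -7, 7, -8, 8]
Leading coefficient a_n = 1
Ratios |a_i/a_n|: 7, 7, 8, 8
Maximum ratio: 8
Cauchy's bound: |r| <= 1 + 8 = 9

Upper bound = 9


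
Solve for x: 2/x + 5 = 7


Subtract 5 from both sides: 2/x = 2
Multiply both sides by x: 2 = 2 * x
Divide by 2: x = 1

x = 1


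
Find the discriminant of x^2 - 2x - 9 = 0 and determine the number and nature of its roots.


For ax^2 + bx + c = 0, discriminant D = b^2 - 4ac
Here a = 1, b = -2, c = -9
D = (-2)^2 - 4(1)(-9) = 4 + 36 = 40

D = 40 > 0 but not a perfect square
The equation has 2 distinct real irrational roots.

Discriminant = 40, 2 distinct real irrational roots


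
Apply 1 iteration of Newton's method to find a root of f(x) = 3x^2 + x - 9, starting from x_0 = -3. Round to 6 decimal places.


Newton's method: x_(n+1) = x_n - f(x_n)/f'(x_n)
f(x) = 3x^2 + x - 9
f'(x) = 6x + 1

Iteration 1:
  f(-3.000000) = 15.000000
  f'(-3.000000) = -17.000000
  x_1 = -3.000000 - (15.000000)/(-17.000000) = -2.117647

x_1 = -2.117647


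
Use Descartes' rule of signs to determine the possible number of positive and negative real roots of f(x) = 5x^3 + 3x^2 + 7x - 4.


Descartes' rule of signs:

For positive roots, count sign changes in f(x) = 5x^3 + 3x^2 + 7x - 4:
Signs of coefficients: +, +, +, -
Number of sign changes: 1
Possible positive real roots: 1

For negative roots, examine f(-x) = -5x^3 + 3x^2 - 7x - 4:
Signs of coefficients: -, +, -, -
Number of sign changes: 2
Possible negative real roots: 2, 0

Positive roots: 1; Negative roots: 2 or 0


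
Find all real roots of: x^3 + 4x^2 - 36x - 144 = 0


Let p(x) = x^3 + 4x^2 - 36x - 144. By the rational root theorem (leading coefficient 1), any rational root is an integer divisor of 144: try ±1, ±2, ... in turn.
Test x = 1: value = -175 ≠ 0.
Test x = -1: value = -105 ≠ 0.
Test x = 2: value = -192 ≠ 0.
Test x = -2: value = -64 ≠ 0.
Test x = 3: value = -189 ≠ 0.
Test x = -3: value = -27 ≠ 0.
Test x = 4: value = -160 ≠ 0.
Test x = -4: value = 0 ✓, so (x + 4) is a factor.
Synthetic division by (x + 4): bring down 1; 1(-4) + 4 = 0; 0(-4) - 36 = -36; (-36)(-4) - 144 = 0 → quotient x^2 - 36, remainder 0.
Solve the quadratic x^2 - 36 = 0: discriminant = 0^2 - 4(1)(-36) = 0 + 144 = 144.
sqrt(144) = 12, so x = (0 ± 12)/2: x = 6 or x = -6.

x = -6, x = -4, x = 6


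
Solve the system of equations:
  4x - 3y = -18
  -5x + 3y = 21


Using Cramer's rule:
Determinant D = (4)(3) - (-5)(-3) = 12 - 15 = -3
Dx = (-18)(3) - (21)(-3) = -54 + 63 = 9
Dy = (4)(21) - (-5)(-18) = 84 - 90 = -6
x = Dx/D = 9/-3 = -3
y = Dy/D = -6/-3 = 2

x = -3, y = 2


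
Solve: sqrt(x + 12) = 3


Square both sides: x + 12 = 3^2 = 9
x = 9 - 12 = -3
x = -3
Check: sqrt(1*(-3) + 12) = sqrt(9) = 3 ✓

x = -3


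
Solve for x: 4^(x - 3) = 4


Express both sides with the same base.
4 = 4^1
Since the bases match, equate exponents: x - 3 = 1
So x = 1 - (-3) = 4

x = 4


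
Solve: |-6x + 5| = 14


An absolute value equation |expr| = 14 gives two cases:
Case 1: -6x + 5 = 14
  -6x = 9, so x = -3/2
Case 2: -6x + 5 = -14
  -6x = -19, so x = 19/6

x = -3/2, x = 19/6


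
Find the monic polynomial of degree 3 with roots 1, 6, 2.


A monic polynomial with roots 1, 6, 2 is:
p(x) = (x - 1)(x - 6)(x - 2)
After multiplying by (x - 1): x - 1
After multiplying by (x - 6): x^2 - 7x + 6
After multiplying by (x - 2): x^3 - 9x^2 + 20x - 12

x^3 - 9x^2 + 20x - 12


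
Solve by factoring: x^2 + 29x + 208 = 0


We need two numbers that multiply to 208 and add to 29.
Those numbers are 16 and 13 (since 16 * 13 = 208 and 16 + 13 = 29).
So x^2 + 29x + 208 = (x + 16)(x + 13) = 0
Setting each factor to zero: x = -16 or x = -13

x = -16, x = -13


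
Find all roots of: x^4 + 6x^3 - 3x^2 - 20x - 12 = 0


Let p(x) = x^4 + 6x^3 - 3x^2 - 20x - 12. By the rational root theorem (leading coefficient 1), any rational root is an integer divisor of 12: try ±1, ±2, ... in turn.
Test x = 1: value = -28 ≠ 0.
Test x = -1: value = 0 ✓, so (x + 1) is a factor.
Synthetic division by (x + 1): bring down 1; 1(-1) + 6 = 5; 5(-1) - 3 = -8; (-8)(-1) - 20 = -12; (-12)(-1) - 12 = 0 → quotient x^3 + 5x^2 - 8x - 12, remainder 0.
Continue with the quotient x^3 + 5x^2 - 8x - 12 (candidates must divide 12; re-test x = -1 first in case it repeats).
Test x = -1: value = 0 ✓, so (x + 1) is a factor.
Synthetic division by (x + 1): bring down 1; 1(-1) + 5 = 4; 4(-1) - 8 = -12; (-12)(-1) - 12 = 0 → quotient x^2 + 4x - 12, remainder 0.
Solve the quadratic x^2 + 4x - 12 = 0: discriminant = 4^2 - 4(1)(-12) = 16 + 48 = 64.
sqrt(64) = 8, so x = (-4 ± 8)/2: x = 2 or x = -6.
Collecting all roots found:

x = -6, x = -1 (multiplicity 2), x = 2


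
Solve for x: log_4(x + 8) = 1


Convert to exponential form: x + 8 = 4^1 = 4
x = 4 - 8 = -4
Check: log_4(-4 + 8) = log_4(4) = log_4(4) = 1 ✓

x = -4


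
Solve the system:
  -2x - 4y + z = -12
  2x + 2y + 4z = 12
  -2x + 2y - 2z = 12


Using Cramer's rule. Expand each determinant along the first row.
D  = (-2)*[2*(-2) - 4*2] - (-4)*[2*(-2) - 4*(-2)] + 1*[2*2 - 2*(-2)]
  = (-2)*(-12) - (-4)*(4) + 1*(8) = 48
Dx = (-12)*[2*(-2) - 4*2] - (-4)*[12*(-2) - 4*12] + 1*[12*2 - 2*12]
  = (-12)*(-12) - (-4)*(-72) + 1*(0) = -144
Dy = (-2)*[12*(-2) - 4*12] - (-12)*[2*(-2) - 4*(-2)] + 1*[2*12 - 12*(-2)]
  = (-2)*(-72) - (-12)*(4) + 1*(48) = 240
Dz = (-2)*[2*12 - 12*2] - (-4)*[2*12 - 12*(-2)] + (-12)*[2*2 - 2*(-2)]
  = (-2)*(0) - (-4)*(48) + (-12)*(8) = 96
x = Dx/D = -144/48 = -3, y = Dy/D = 240/48 = 5, z = Dz/D = 96/48 = 2
Check eq1: (-2)(-3) + (-4)(5) + (1)(2) = -12 = -12 ✓
Check eq2: (2)(-3) + (2)(5) + (4)(2) = 12 = 12 ✓
Check eq3: (-2)(-3) + (2)(5) + (-2)(2) = 12 = 12 ✓

x = -3, y = 5, z = 2


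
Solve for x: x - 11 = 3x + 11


Starting with: x - 11 = 3x + 11
Move all x terms to left: (1 - 3)x = 11 + 11
Simplify: -2x = 22
Divide both sides by -2: x = -11

x = -11


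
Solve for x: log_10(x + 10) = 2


Convert to exponential form: x + 10 = 10^2 = 100
x = 100 - 10 = 90
Check: log_10(90 + 10) = log_10(100) = log_10(100) = 2 ✓

x = 90


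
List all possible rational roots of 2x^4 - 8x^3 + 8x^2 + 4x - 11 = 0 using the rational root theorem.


Rational root theorem: possible roots are ±p/q where:
  p divides the constant term (-11): p ∈ {1, 11}
  q divides the leading coefficient (2): q ∈ {1, 2}

All possible rational roots: -11, -11/2, -1, -1/2, 1/2, 1, 11/2, 11

-11, -11/2, -1, -1/2, 1/2, 1, 11/2, 11


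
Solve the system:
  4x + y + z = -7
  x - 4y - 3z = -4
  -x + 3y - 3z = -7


Using Cramer's rule. Expand each determinant along the first row.
D  = 4*[(-4)*(-3) - (-3)*3] - 1*[1*(-3) - (-3)*(-1)] + 1*[1*3 - (-4)*(-1)]
  = 4*(21) - 1*(-6) + 1*(-1) = 89
Dx = (-7)*[(-4)*(-3) - (-3)*3] - 1*[(-4)*(-3) - (-3)*(-7)] + 1*[(-4)*3 - (-4)*(-7)]
  = (-7)*(21) - 1*(-9) + 1*(-40) = -178
Dy = 4*[(-4)*(-3) - (-3)*(-7)] - (-7)*[1*(-3) - (-3)*(-1)] + 1*[1*(-7) - (-4)*(-1)]
  = 4*(-9) - (-7)*(-6) + 1*(-11) = -89
Dz = 4*[(-4)*(-7) - (-4)*3] - 1*[1*(-7) - (-4)*(-1)] + (-7)*[1*3 - (-4)*(-1)]
  = 4*(40) - 1*(-11) + (-7)*(-1) = 178
x = Dx/D = -178/89 = -2, y = Dy/D = -89/89 = -1, z = Dz/D = 178/89 = 2
Check eq1: (4)(-2) + (1)(-1) + (1)(2) = -7 = -7 ✓
Check eq2: (1)(-2) + (-4)(-1) + (-3)(2) = -4 = -4 ✓
Check eq3: (-1)(-2) + (3)(-1) + (-3)(2) = -7 = -7 ✓

x = -2, y = -1, z = 2


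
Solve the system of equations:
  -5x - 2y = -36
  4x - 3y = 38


Using Cramer's rule:
Determinant D = (-5)(-3) - (4)(-2) = 15 + 8 = 23
Dx = (-36)(-3) - (38)(-2) = 108 + 76 = 184
Dy = (-5)(38) - (4)(-36) = -190 + 144 = -46
x = Dx/D = 184/23 = 8
y = Dy/D = -46/23 = -2

x = 8, y = -2


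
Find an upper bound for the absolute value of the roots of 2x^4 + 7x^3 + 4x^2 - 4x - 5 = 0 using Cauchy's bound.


Cauchy's bound: all roots r satisfy |r| <= 1 + max(|a_i/a_n|) for i = 0,...,n-1
where a_n is the leading coefficient.

Coefficients: [2, 7, 4, -4, -5]
Leading coefficient a_n = 2
Ratios |a_i/a_n|: 7/2, 2, 2, 5/2
Maximum ratio: 7/2
Cauchy's bound: |r| <= 1 + 7/2 = 9/2

Upper bound = 9/2


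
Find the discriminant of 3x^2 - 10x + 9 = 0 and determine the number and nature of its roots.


For ax^2 + bx + c = 0, discriminant D = b^2 - 4ac
Here a = 3, b = -10, c = 9
D = (-10)^2 - 4(3)(9) = 100 - 108 = -8

D = -8 < 0
The equation has no real roots (2 complex conjugate roots).

Discriminant = -8, no real roots (2 complex conjugate roots)


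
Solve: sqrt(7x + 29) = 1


Square both sides: 7x + 29 = 1^2 = 1
7x = 1 - 29 = -28
x = -4
Check: sqrt(7*(-4) + 29) = sqrt(1) = 1 ✓

x = -4


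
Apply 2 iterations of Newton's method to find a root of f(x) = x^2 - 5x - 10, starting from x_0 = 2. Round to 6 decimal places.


Newton's method: x_(n+1) = x_n - f(x_n)/f'(x_n)
f(x) = x^2 - 5x - 10
f'(x) = 2x - 5

Iteration 1:
  f(2.000000) = -16.000000
  f'(2.000000) = -1.000000
  x_1 = 2.000000 - (-16.000000)/(-1.000000) = -14.000000

Iteration 2:
  f(-14.000000) = 256.000000
  f'(-14.000000) = -33.000000
  x_2 = -14.000000 - (256.000000)/(-33.000000) = -6.242424

x_2 = -6.242424


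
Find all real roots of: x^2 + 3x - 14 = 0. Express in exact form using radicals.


Using the quadratic formula: x = (-b ± sqrt(b^2 - 4ac)) / (2a)
Here a = 1, b = 3, c = -14
Discriminant = b^2 - 4ac = 3^2 - 4(1)(-14) = 9 + 56 = 65
Since discriminant = 65 > 0, there are two real roots.
x = (-3 ± sqrt(65)) / 2
Numerically: x ≈ 2.5311 or x ≈ -5.5311

x = (-3 + sqrt(65)) / 2 or x = (-3 - sqrt(65)) / 2


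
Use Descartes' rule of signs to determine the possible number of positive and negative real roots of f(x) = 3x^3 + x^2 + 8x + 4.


Descartes' rule of signs:

For positive roots, count sign changes in f(x) = 3x^3 + x^2 + 8x + 4:
Signs of coefficients: +, +, +, +
Number of sign changes: 0
Possible positive real roots: 0

For negative roots, examine f(-x) = -3x^3 + x^2 - 8x + 4:
Signs of coefficients: -, +, -, +
Number of sign changes: 3
Possible negative real roots: 3, 1

Positive roots: 0; Negative roots: 3 or 1


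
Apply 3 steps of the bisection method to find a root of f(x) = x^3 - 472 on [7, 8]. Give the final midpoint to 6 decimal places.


f(x) = x^3 - 472
f(7) = -129 < 0
f(8) = 40 > 0

Step 1: midpoint = (7.000000 + 8.000000)/2 = 7.500000
  f(7.500000) = -50.125000
  f(mid) < 0, so root is in [7.500000, 8.000000]

Step 2: midpoint = (7.500000 + 8.000000)/2 = 7.750000
  f(7.750000) = -6.515625
  f(mid) < 0, so root is in [7.750000, 8.000000]

Step 3: midpoint = (7.750000 + 8.000000)/2 = 7.875000
  f(7.875000) = 16.373047
  f(mid) > 0, so root is in [7.750000, 7.875000]

midpoint = 7.875000


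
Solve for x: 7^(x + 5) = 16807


Express both sides with the same base.
16807 = 7^5
Since the bases match, equate exponents: x + 5 = 5
So x = 5 - (5) = 0

x = 0


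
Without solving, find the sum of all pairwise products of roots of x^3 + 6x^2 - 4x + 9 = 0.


By Vieta's formulas for x^3 + bx^2 + cx + d = 0:
  r1 + r2 + r3 = -b/a = -6
  r1*r2 + r1*r3 + r2*r3 = c/a = -4
  r1*r2*r3 = -d/a = -9


Sum of pairwise products = -4


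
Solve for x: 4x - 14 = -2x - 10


Starting with: 4x - 14 = -2x - 10
Move all x terms to left: (4 + 2)x = -10 + 14
Simplify: 6x = 4
Divide both sides by 6: x = 2/3

x = 2/3


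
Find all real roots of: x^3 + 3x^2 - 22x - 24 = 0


Let p(x) = x^3 + 3x^2 - 22x - 24. By the rational root theorem (leading coefficient 1), any rational root is an integer divisor of 24: try ±1, ±2, ... in turn.
Test x = 1: value = -42 ≠ 0.
Test x = -1: value = 0 ✓, so (x + 1) is a factor.
Synthetic division by (x + 1): bring down 1; 1(-1) + 3 = 2; 2(-1) - 22 = -24; (-24)(-1) - 24 = 0 → quotient x^2 + 2x - 24, remainder 0.
Solve the quadratic x^2 + 2x - 24 = 0: discriminant = 2^2 - 4(1)(-24) = 4 + 96 = 100.
sqrt(100) = 10, so x = (-2 ± 10)/2: x = 4 or x = -6.

x = -6, x = -1, x = 4


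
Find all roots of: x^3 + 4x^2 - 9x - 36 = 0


Let p(x) = x^3 + 4x^2 - 9x - 36. By the rational root theorem (leading coefficient 1), any rational root is an integer divisor of 36: try ±1, ±2, ... in turn.
Test x = 1: value = -40 ≠ 0.
Test x = -1: value = -24 ≠ 0.
Test x = 2: value = -30 ≠ 0.
Test x = -2: value = -10 ≠ 0.
Test x = 3: value = 0 ✓, so (x - 3) is a factor.
Synthetic division by (x - 3): bring down 1; 1(3) + 4 = 7; 7(3) - 9 = 12; 12(3) - 36 = 0 → quotient x^2 + 7x + 12, remainder 0.
Solve the quadratic x^2 + 7x + 12 = 0: discriminant = 7^2 - 4(1)(12) = 49 - 48 = 1.
sqrt(1) = 1, so x = (-7 ± 1)/2: x = -3 or x = -4.
Collecting all roots found:

x = -4, x = -3, x = 3


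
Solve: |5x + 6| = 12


An absolute value equation |expr| = 12 gives two cases:
Case 1: 5x + 6 = 12
  5x = 6, so x = 6/5
Case 2: 5x + 6 = -12
  5x = -18, so x = -18/5

x = -18/5, x = 6/5


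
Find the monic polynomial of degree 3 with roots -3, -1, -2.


A monic polynomial with roots -3, -1, -2 is:
p(x) = (x + 3)(x + 1)(x + 2)
After multiplying by (x + 3): x + 3
After multiplying by (x + 1): x^2 + 4x + 3
After multiplying by (x + 2): x^3 + 6x^2 + 11x + 6

x^3 + 6x^2 + 11x + 6


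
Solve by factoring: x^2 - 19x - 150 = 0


We need two numbers that multiply to -150 and add to -19.
Those numbers are 6 and -25 (since 6 * (-25) = -150 and 6 + (-25) = -19).
So x^2 - 19x - 150 = (x + 6)(x - 25) = 0
Setting each factor to zero: x = -6 or x = 25

x = -6, x = 25


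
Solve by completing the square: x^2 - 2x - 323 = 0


Start: x^2 - 2x - 323 = 0
Move constant: x^2 - 2x = 323
Half of -2 is -1, squared is 1
Add 1 to both sides: x^2 - 2x + 1 = 324
(x - 1)^2 = 324
x - 1 = ±18
x = 1 + 18 = 19 or x = 1 - 18 = -17

x = -17, x = 19


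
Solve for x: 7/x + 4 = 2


Subtract 4 from both sides: 7/x = -2
Multiply both sides by x: 7 = -2 * x
Divide by -2: x = -7/2

x = -7/2


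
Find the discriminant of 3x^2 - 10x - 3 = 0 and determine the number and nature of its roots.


For ax^2 + bx + c = 0, discriminant D = b^2 - 4ac
Here a = 3, b = -10, c = -3
D = (-10)^2 - 4(3)(-3) = 100 + 36 = 136

D = 136 > 0 but not a perfect square
The equation has 2 distinct real irrational roots.

Discriminant = 136, 2 distinct real irrational roots


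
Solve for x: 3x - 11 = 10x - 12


Starting with: 3x - 11 = 10x - 12
Move all x terms to left: (3 - 10)x = -12 + 11
Simplify: -7x = -1
Divide both sides by -7: x = 1/7

x = 1/7


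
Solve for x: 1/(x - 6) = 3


Multiply both sides by (x - 6): 1 = 3(x - 6)
Distribute: 1 = 3x - 18
3x = 1 + 18 = 19
x = 19/3

x = 19/3


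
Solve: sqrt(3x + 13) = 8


Square both sides: 3x + 13 = 8^2 = 64
3x = 64 - 13 = 51
x = 17
Check: sqrt(3*17 + 13) = sqrt(64) = 8 ✓

x = 17


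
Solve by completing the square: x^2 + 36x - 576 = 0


Start: x^2 + 36x - 576 = 0
Move constant: x^2 + 36x = 576
Half of 36 is 18, squared is 324
Add 324 to both sides: x^2 + 36x + 324 = 900
(x + 18)^2 = 900
x + 18 = ±30
x = -18 + 30 = 12 or x = -18 - 30 = -48

x = -48, x = 12


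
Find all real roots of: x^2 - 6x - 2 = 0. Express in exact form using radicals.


Using the quadratic formula: x = (-b ± sqrt(b^2 - 4ac)) / (2a)
Here a = 1, b = -6, c = -2
Discriminant = b^2 - 4ac = (-6)^2 - 4(1)(-2) = 36 + 8 = 44
Since discriminant = 44 > 0, there are two real roots.
x = (6 ± 2*sqrt(11)) / 2
Simplifying: x = 3 ± sqrt(11)
Numerically: x ≈ 6.3166 or x ≈ -0.3166

x = 3 + sqrt(11) or x = 3 - sqrt(11)


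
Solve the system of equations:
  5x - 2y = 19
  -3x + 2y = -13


Using Cramer's rule:
Determinant D = (5)(2) - (-3)(-2) = 10 - 6 = 4
Dx = (19)(2) - (-13)(-2) = 38 - 26 = 12
Dy = (5)(-13) - (-3)(19) = -65 + 57 = -8
x = Dx/D = 12/4 = 3
y = Dy/D = -8/4 = -2

x = 3, y = -2


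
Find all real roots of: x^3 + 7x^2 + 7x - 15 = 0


Let p(x) = x^3 + 7x^2 + 7x - 15. By the rational root theorem (leading coefficient 1), any rational root is an integer divisor of 15: try ±1, ±2, ... in turn.
Test x = 1: value = 0 ✓, so (x - 1) is a factor.
Synthetic division by (x - 1): bring down 1; 1(1) + 7 = 8; 8(1) + 7 = 15; 15(1) - 15 = 0 → quotient x^2 + 8x + 15, remainder 0.
Solve the quadratic x^2 + 8x + 15 = 0: discriminant = 8^2 - 4(1)(15) = 64 - 60 = 4.
sqrt(4) = 2, so x = (-8 ± 2)/2: x = -3 or x = -5.

x = -5, x = -3, x = 1


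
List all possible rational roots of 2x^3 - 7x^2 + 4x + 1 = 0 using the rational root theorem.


Rational root theorem: possible roots are ±p/q where:
  p divides the constant term (1): p ∈ {1}
  q divides the leading coefficient (2): q ∈ {1, 2}

All possible rational roots: -1, -1/2, 1/2, 1

-1, -1/2, 1/2, 1


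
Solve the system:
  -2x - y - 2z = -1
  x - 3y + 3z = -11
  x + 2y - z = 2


Using Cramer's rule. Expand each determinant along the first row.
D  = (-2)*[(-3)*(-1) - 3*2] - (-1)*[1*(-1) - 3*1] + (-2)*[1*2 - (-3)*1]
  = (-2)*(-3) - (-1)*(-4) + (-2)*(5) = -8
Dx = (-1)*[(-3)*(-1) - 3*2] - (-1)*[(-11)*(-1) - 3*2] + (-2)*[(-11)*2 - (-3)*2]
  = (-1)*(-3) - (-1)*(5) + (-2)*(-16) = 40
Dy = (-2)*[(-11)*(-1) - 3*2] - (-1)*[1*(-1) - 3*1] + (-2)*[1*2 - (-11)*1]
  = (-2)*(5) - (-1)*(-4) + (-2)*(13) = -40
Dz = (-2)*[(-3)*2 - (-11)*2] - (-1)*[1*2 - (-11)*1] + (-1)*[1*2 - (-3)*1]
  = (-2)*(16) - (-1)*(13) + (-1)*(5) = -24
x = Dx/D = 40/-8 = -5, y = Dy/D = -40/-8 = 5, z = Dz/D = -24/-8 = 3
Check eq1: (-2)(-5) + (-1)(5) + (-2)(3) = -1 = -1 ✓
Check eq2: (1)(-5) + (-3)(5) + (3)(3) = -11 = -11 ✓
Check eq3: (1)(-5) + (2)(5) + (-1)(3) = 2 = 2 ✓

x = -5, y = 5, z = 3


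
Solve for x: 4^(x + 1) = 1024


Express both sides with the same base.
1024 = 4^5
Since the bases match, equate exponents: x + 1 = 5
So x = 5 - (1) = 4

x = 4


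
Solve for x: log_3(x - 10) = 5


Convert to exponential form: x - 10 = 3^5 = 243
x = 243 + 10 = 253
Check: log_3(253 - 10) = log_3(243) = log_3(243) = 5 ✓

x = 253


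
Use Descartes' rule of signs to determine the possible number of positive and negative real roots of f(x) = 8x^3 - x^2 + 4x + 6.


Descartes' rule of signs:

For positive roots, count sign changes in f(x) = 8x^3 - x^2 + 4x + 6:
Signs of coefficients: +, -, +, +
Number of sign changes: 2
Possible positive real roots: 2, 0

For negative roots, examine f(-x) = -8x^3 - x^2 - 4x + 6:
Signs of coefficients: -, -, -, +
Number of sign changes: 1
Possible negative real roots: 1

Positive roots: 2 or 0; Negative roots: 1


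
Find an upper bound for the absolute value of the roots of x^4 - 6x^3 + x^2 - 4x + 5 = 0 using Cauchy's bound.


Cauchy's bound: all roots r satisfy |r| <= 1 + max(|a_i/a_n|) for i = 0,...,n-1
where a_n is the leading coefficient.

Coefficients: [1, -6, 1, -4, 5]
Leading coefficient a_n = 1
Ratios |a_i/a_n|: 6, 1, 4, 5
Maximum ratio: 6
Cauchy's bound: |r| <= 1 + 6 = 7

Upper bound = 7


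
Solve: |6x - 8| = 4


An absolute value equation |expr| = 4 gives two cases:
Case 1: 6x - 8 = 4
  6x = 12, so x = 2
Case 2: 6x - 8 = -4
  6x = 4, so x = 2/3

x = 2/3, x = 2


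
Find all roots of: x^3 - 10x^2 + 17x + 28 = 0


Let p(x) = x^3 - 10x^2 + 17x + 28. By the rational root theorem (leading coefficient 1), any rational root is an integer divisor of 28: try ±1, ±2, ... in turn.
Test x = 1: value = 36 ≠ 0.
Test x = -1: value = 0 ✓, so (x + 1) is a factor.
Synthetic division by (x + 1): bring down 1; 1(-1) - 10 = -11; (-11)(-1) + 17 = 28; 28(-1) + 28 = 0 → quotient x^2 - 11x + 28, remainder 0.
Solve the quadratic x^2 - 11x + 28 = 0: discriminant = (-11)^2 - 4(1)(28) = 121 - 112 = 9.
sqrt(9) = 3, so x = (11 ± 3)/2: x = 7 or x = 4.
Collecting all roots found:

x = -1, x = 4, x = 7


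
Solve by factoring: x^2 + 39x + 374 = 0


We need two numbers that multiply to 374 and add to 39.
Those numbers are 17 and 22 (since 17 * 22 = 374 and 17 + 22 = 39).
So x^2 + 39x + 374 = (x + 17)(x + 22) = 0
Setting each factor to zero: x = -17 or x = -22

x = -22, x = -17


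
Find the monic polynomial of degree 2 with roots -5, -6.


A monic polynomial with roots -5, -6 is:
p(x) = (x + 5)(x + 6)
After multiplying by (x + 5): x + 5
After multiplying by (x + 6): x^2 + 11x + 30

x^2 + 11x + 30


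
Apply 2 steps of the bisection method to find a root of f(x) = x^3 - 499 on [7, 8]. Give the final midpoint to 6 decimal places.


f(x) = x^3 - 499
f(7) = -156 < 0
f(8) = 13 > 0

Step 1: midpoint = (7.000000 + 8.000000)/2 = 7.500000
  f(7.500000) = -77.125000
  f(mid) < 0, so root is in [7.500000, 8.000000]

Step 2: midpoint = (7.500000 + 8.000000)/2 = 7.750000
  f(7.750000) = -33.515625
  f(mid) < 0, so root is in [7.750000, 8.000000]

midpoint = 7.750000


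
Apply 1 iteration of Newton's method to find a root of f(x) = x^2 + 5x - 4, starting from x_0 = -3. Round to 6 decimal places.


Newton's method: x_(n+1) = x_n - f(x_n)/f'(x_n)
f(x) = x^2 + 5x - 4
f'(x) = 2x + 5

Iteration 1:
  f(-3.000000) = -10.000000
  f'(-3.000000) = -1.000000
  x_1 = -3.000000 - (-10.000000)/(-1.000000) = -13.000000

x_1 = -13.000000


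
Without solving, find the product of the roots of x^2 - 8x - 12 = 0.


By Vieta's formulas for ax^2 + bx + c = 0:
  Sum of roots = -b/a
  Product of roots = c/a

Here a = 1, b = -8, c = -12
Sum = -(-8)/1 = 8
Product = -12/1 = -12

Product = -12


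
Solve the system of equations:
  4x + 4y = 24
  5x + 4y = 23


Using Cramer's rule:
Determinant D = (4)(4) - (5)(4) = 16 - 20 = -4
Dx = (24)(4) - (23)(4) = 96 - 92 = 4
Dy = (4)(23) - (5)(24) = 92 - 120 = -28
x = Dx/D = 4/-4 = -1
y = Dy/D = -28/-4 = 7

x = -1, y = 7


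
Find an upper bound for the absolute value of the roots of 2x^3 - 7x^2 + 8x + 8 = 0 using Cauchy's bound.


Cauchy's bound: all roots r satisfy |r| <= 1 + max(|a_i/a_n|) for i = 0,...,n-1
where a_n is the leading coefficient.

Coefficients: [2, -7, 8, 8]
Leading coefficient a_n = 2
Ratios |a_i/a_n|: 7/2, 4, 4
Maximum ratio: 4
Cauchy's bound: |r| <= 1 + 4 = 5

Upper bound = 5


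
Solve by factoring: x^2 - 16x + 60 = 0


We need two numbers that multiply to 60 and add to -16.
Those numbers are -10 and -6 (since (-10) * (-6) = 60 and (-10) + (-6) = -16).
So x^2 - 16x + 60 = (x - 10)(x - 6) = 0
Setting each factor to zero: x = 10 or x = 6

x = 6, x = 10


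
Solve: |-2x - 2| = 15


An absolute value equation |expr| = 15 gives two cases:
Case 1: -2x - 2 = 15
  -2x = 17, so x = -17/2
Case 2: -2x - 2 = -15
  -2x = -13, so x = 13/2

x = -17/2, x = 13/2


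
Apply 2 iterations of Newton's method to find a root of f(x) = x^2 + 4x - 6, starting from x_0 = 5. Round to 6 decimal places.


Newton's method: x_(n+1) = x_n - f(x_n)/f'(x_n)
f(x) = x^2 + 4x - 6
f'(x) = 2x + 4

Iteration 1:
  f(5.000000) = 39.000000
  f'(5.000000) = 14.000000
  x_1 = 5.000000 - (39.000000)/(14.000000) = 2.214286

Iteration 2:
  f(2.214286) = 7.760204
  f'(2.214286) = 8.428571
  x_2 = 2.214286 - (7.760204)/(8.428571) = 1.293584

x_2 = 1.293584


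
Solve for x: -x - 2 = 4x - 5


Starting with: -x - 2 = 4x - 5
Move all x terms to left: (-1 - 4)x = -5 + 2
Simplify: -5x = -3
Divide both sides by -5: x = 3/5

x = 3/5


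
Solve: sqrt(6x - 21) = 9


Square both sides: 6x - 21 = 9^2 = 81
6x = 81 + 21 = 102
x = 17
Check: sqrt(6*17 - 21) = sqrt(81) = 9 ✓

x = 17


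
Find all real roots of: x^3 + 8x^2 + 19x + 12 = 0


Let p(x) = x^3 + 8x^2 + 19x + 12. By the rational root theorem (leading coefficient 1), any rational root is an integer divisor of 12: try ±1, ±2, ... in turn.
Test x = 1: value = 40 ≠ 0.
Test x = -1: value = 0 ✓, so (x + 1) is a factor.
Synthetic division by (x + 1): bring down 1; 1(-1) + 8 = 7; 7(-1) + 19 = 12; 12(-1) + 12 = 0 → quotient x^2 + 7x + 12, remainder 0.
Solve the quadratic x^2 + 7x + 12 = 0: discriminant = 7^2 - 4(1)(12) = 49 - 48 = 1.
sqrt(1) = 1, so x = (-7 ± 1)/2: x = -3 or x = -4.

x = -4, x = -3, x = -1


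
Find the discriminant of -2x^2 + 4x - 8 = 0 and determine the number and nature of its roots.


For ax^2 + bx + c = 0, discriminant D = b^2 - 4ac
Here a = -2, b = 4, c = -8
D = (4)^2 - 4(-2)(-8) = 16 - 64 = -48

D = -48 < 0
The equation has no real roots (2 complex conjugate roots).

Discriminant = -48, no real roots (2 complex conjugate roots)


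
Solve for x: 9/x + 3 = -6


Subtract 3 from both sides: 9/x = -9
Multiply both sides by x: 9 = -9 * x
Divide by -9: x = -1

x = -1


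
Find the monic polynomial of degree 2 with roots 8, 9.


A monic polynomial with roots 8, 9 is:
p(x) = (x - 8)(x - 9)
After multiplying by (x - 8): x - 8
After multiplying by (x - 9): x^2 - 17x + 72

x^2 - 17x + 72


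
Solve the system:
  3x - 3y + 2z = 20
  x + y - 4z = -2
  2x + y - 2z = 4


Using Cramer's rule. Expand each determinant along the first row.
D  = 3*[1*(-2) - (-4)*1] - (-3)*[1*(-2) - (-4)*2] + 2*[1*1 - 1*2]
  = 3*(2) - (-3)*(6) + 2*(-1) = 22
Dx = 20*[1*(-2) - (-4)*1] - (-3)*[(-2)*(-2) - (-4)*4] + 2*[(-2)*1 - 1*4]
  = 20*(2) - (-3)*(20) + 2*(-6) = 88
Dy = 3*[(-2)*(-2) - (-4)*4] - 20*[1*(-2) - (-4)*2] + 2*[1*4 - (-2)*2]
  = 3*(20) - 20*(6) + 2*(8) = -44
Dz = 3*[1*4 - (-2)*1] - (-3)*[1*4 - (-2)*2] + 20*[1*1 - 1*2]
  = 3*(6) - (-3)*(8) + 20*(-1) = 22
x = Dx/D = 88/22 = 4, y = Dy/D = -44/22 = -2, z = Dz/D = 22/22 = 1
Check eq1: (3)(4) + (-3)(-2) + (2)(1) = 20 = 20 ✓
Check eq2: (1)(4) + (1)(-2) + (-4)(1) = -2 = -2 ✓
Check eq3: (2)(4) + (1)(-2) + (-2)(1) = 4 = 4 ✓

x = 4, y = -2, z = 1


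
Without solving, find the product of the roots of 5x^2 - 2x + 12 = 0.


By Vieta's formulas for ax^2 + bx + c = 0:
  Sum of roots = -b/a
  Product of roots = c/a

Here a = 5, b = -2, c = 12
Sum = -(-2)/5 = 2/5
Product = 12/5 = 12/5

Product = 12/5


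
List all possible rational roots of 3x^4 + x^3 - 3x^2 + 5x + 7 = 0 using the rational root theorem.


Rational root theorem: possible roots are ±p/q where:
  p divides the constant term (7): p ∈ {1, 7}
  q divides the leading coefficient (3): q ∈ {1, 3}

All possible rational roots: -7, -7/3, -1, -1/3, 1/3, 1, 7/3, 7

-7, -7/3, -1, -1/3, 1/3, 1, 7/3, 7
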